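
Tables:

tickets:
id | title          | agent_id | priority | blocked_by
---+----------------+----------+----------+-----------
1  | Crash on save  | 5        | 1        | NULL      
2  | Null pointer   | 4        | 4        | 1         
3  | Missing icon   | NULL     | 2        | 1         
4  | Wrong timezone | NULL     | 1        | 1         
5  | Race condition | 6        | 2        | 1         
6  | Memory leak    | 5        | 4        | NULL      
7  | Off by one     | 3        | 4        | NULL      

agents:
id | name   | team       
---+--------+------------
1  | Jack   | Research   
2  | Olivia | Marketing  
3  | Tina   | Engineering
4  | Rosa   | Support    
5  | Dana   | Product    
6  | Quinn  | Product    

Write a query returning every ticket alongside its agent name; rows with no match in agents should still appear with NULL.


LEFT JOIN keeps every row from tickets (the left table); where agent_id has no match in agents, the agent columns become NULL. Walk through each ticket:
  - ticket 1 (Crash on save): agent_id=5 -> matches Dana
  - ticket 2 (Null pointer): agent_id=4 -> matches Rosa
  - ticket 3 (Missing icon): agent_id=NULL, no match -> kept with NULL
  - ticket 4 (Wrong timezone): agent_id=NULL, no match -> kept with NULL
  - ticket 5 (Race condition): agent_id=6 -> matches Quinn
  - ticket 6 (Memory leak): agent_id=5 -> matches Dana
  - ticket 7 (Off by one): agent_id=3 -> matches Tina
All 7 rows appear; 2 have NULL agent.

SQL:
SELECT a.title, b.name AS agent
FROM tickets a
LEFT JOIN agents b ON a.agent_id = b.id

Result:
title          | agent
---------------+------
Crash on save  | Dana 
Null pointer   | Rosa 
Missing icon   | NULL 
Wrong timezone | NULL 
Race condition | Quinn
Memory leak    | Dana 
Off by one     | Tina 


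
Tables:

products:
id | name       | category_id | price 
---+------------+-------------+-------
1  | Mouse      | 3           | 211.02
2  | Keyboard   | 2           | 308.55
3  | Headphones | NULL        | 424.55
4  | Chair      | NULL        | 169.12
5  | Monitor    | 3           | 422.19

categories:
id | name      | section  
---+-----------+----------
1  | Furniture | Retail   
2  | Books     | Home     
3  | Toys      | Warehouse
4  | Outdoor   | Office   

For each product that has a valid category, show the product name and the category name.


INNER JOIN keeps only products rows whose category_id matches an id in categories. Walk through each product:
  - product 1 (Mouse): category_id=3 -> matches Toys
  - product 2 (Keyboard): category_id=2 -> matches Books
  - product 3 (Headphones): category_id=NULL, no match -> dropped
  - product 4 (Chair): category_id=NULL, no match -> dropped
  - product 5 (Monitor): category_id=3 -> matches Toys
So 2 of 5 rows are dropped.

SQL:
SELECT a.name, b.name AS category
FROM products a
INNER JOIN categories b ON a.category_id = b.id

Result:
name     | category
---------+---------
Mouse    | Toys    
Keyboard | Books   
Monitor  | Toys    


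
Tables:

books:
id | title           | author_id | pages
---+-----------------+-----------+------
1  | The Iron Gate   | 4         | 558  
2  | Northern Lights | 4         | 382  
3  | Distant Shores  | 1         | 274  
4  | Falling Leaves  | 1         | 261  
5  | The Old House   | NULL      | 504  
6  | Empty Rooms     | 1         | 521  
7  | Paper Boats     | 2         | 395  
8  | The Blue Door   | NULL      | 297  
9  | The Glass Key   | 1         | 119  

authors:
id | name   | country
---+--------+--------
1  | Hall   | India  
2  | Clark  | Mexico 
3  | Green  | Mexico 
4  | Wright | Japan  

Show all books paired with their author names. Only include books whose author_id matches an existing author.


INNER JOIN keeps only books rows whose author_id matches an id in authors. Walk through each book:
  - book 1 (The Iron Gate): author_id=4 -> matches Wright
  - book 2 (Northern Lights): author_id=4 -> matches Wright
  - book 3 (Distant Shores): author_id=1 -> matches Hall
  - book 4 (Falling Leaves): author_id=1 -> matches Hall
  - book 5 (The Old House): author_id=NULL, no match -> dropped
  - book 6 (Empty Rooms): author_id=1 -> matches Hall
  - book 7 (Paper Boats): author_id=2 -> matches Clark
  - book 8 (The Blue Door): author_id=NULL, no match -> dropped
  - book 9 (The Glass Key): author_id=1 -> matches Hall
So 2 of 9 rows are dropped.

SQL:
SELECT a.title, b.name AS author
FROM books a
INNER JOIN authors b ON a.author_id = b.id

Result:
title           | author
----------------+-------
The Iron Gate   | Wright
Northern Lights | Wright
Distant Shores  | Hall  
Falling Leaves  | Hall  
Empty Rooms     | Hall  
Paper Boats     | Clark 
The Glass Key   | Hall  


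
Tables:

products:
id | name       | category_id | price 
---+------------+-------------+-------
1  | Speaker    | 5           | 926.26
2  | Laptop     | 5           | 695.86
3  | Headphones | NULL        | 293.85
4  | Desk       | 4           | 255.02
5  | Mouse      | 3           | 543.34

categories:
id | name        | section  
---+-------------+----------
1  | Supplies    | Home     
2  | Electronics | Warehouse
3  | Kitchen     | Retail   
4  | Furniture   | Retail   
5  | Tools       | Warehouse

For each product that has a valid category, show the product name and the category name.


INNER JOIN keeps only products rows whose category_id matches an id in categories. Walk through each product:
  - product 1 (Speaker): category_id=5 -> matches Tools
  - product 2 (Laptop): category_id=5 -> matches Tools
  - product 3 (Headphones): category_id=NULL, no match -> dropped
  - product 4 (Desk): category_id=4 -> matches Furniture
  - product 5 (Mouse): category_id=3 -> matches Kitchen
So 1 of 5 rows is dropped.

SQL:
SELECT a.name, b.name AS category
FROM products a
INNER JOIN categories b ON a.category_id = b.id

Result:
name    | category 
--------+----------
Speaker | Tools    
Laptop  | Tools    
Desk    | Furniture
Mouse   | Kitchen  


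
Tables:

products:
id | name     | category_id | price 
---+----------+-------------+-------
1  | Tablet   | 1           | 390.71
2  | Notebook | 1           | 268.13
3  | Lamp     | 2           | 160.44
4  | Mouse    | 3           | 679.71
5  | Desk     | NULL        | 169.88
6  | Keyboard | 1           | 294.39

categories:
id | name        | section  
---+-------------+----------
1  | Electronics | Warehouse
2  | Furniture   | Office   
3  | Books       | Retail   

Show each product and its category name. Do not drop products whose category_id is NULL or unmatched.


LEFT JOIN keeps every row from products (the left table); where category_id has no match in categories, the category columns become NULL. Walk through each product:
  - product 1 (Tablet): category_id=1 -> matches Electronics
  - product 2 (Notebook): category_id=1 -> matches Electronics
  - product 3 (Lamp): category_id=2 -> matches Furniture
  - product 4 (Mouse): category_id=3 -> matches Books
  - product 5 (Desk): category_id=NULL, no match -> kept with NULL
  - product 6 (Keyboard): category_id=1 -> matches Electronics
All 6 rows appear; 1 has NULL category.

SQL:
SELECT a.name, b.name AS category
FROM products a
LEFT JOIN categories b ON a.category_id = b.id

Result:
name     | category   
---------+------------
Tablet   | Electronics
Notebook | Electronics
Lamp     | Furniture  
Mouse    | Books      
Desk     | NULL       
Keyboard | Electronics


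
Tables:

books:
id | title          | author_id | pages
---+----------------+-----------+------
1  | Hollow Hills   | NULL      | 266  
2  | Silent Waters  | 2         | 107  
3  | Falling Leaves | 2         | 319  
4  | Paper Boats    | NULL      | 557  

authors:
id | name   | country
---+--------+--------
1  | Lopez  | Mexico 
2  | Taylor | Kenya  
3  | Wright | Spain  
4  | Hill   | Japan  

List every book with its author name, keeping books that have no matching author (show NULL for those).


LEFT JOIN keeps every row from books (the left table); where author_id has no match in authors, the author columns become NULL. Walk through each book:
  - book 1 (Hollow Hills): author_id=NULL, no match -> kept with NULL
  - book 2 (Silent Waters): author_id=2 -> matches Taylor
  - book 3 (Falling Leaves): author_id=2 -> matches Taylor
  - book 4 (Paper Boats): author_id=NULL, no match -> kept with NULL
All 4 rows appear; 2 have NULL author.

SQL:
SELECT a.title, b.name AS author
FROM books a
LEFT JOIN authors b ON a.author_id = b.id

Result:
title          | author
---------------+-------
Hollow Hills   | NULL  
Silent Waters  | Taylor
Falling Leaves | Taylor
Paper Boats    | NULL  


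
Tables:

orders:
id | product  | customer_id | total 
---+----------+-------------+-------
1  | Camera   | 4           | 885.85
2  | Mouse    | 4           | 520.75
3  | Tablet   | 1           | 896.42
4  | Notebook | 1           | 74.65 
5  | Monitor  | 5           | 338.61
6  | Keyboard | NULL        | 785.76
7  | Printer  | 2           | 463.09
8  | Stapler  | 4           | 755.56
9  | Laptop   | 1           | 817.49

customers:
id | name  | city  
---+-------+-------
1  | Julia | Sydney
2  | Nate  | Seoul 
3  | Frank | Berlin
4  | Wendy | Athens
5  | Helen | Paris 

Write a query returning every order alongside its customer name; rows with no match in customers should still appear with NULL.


LEFT JOIN keeps every row from orders (the left table); where customer_id has no match in customers, the customer columns become NULL. Walk through each order:
  - order 1 (Camera): customer_id=4 -> matches Wendy
  - order 2 (Mouse): customer_id=4 -> matches Wendy
  - order 3 (Tablet): customer_id=1 -> matches Julia
  - order 4 (Notebook): customer_id=1 -> matches Julia
  - order 5 (Monitor): customer_id=5 -> matches Helen
  - order 6 (Keyboard): customer_id=NULL, no match -> kept with NULL
  - order 7 (Printer): customer_id=2 -> matches Nate
  - order 8 (Stapler): customer_id=4 -> matches Wendy
  - order 9 (Laptop): customer_id=1 -> matches Julia
All 9 rows appear; 1 has NULL customer.

SQL:
SELECT a.product, b.name AS customer
FROM orders a
LEFT JOIN customers b ON a.customer_id = b.id

Result:
product  | customer
---------+---------
Camera   | Wendy   
Mouse    | Wendy   
Tablet   | Julia   
Notebook | Julia   
Monitor  | Helen   
Keyboard | NULL    
Printer  | Nate    
Stapler  | Wendy   
Laptop   | Julia   


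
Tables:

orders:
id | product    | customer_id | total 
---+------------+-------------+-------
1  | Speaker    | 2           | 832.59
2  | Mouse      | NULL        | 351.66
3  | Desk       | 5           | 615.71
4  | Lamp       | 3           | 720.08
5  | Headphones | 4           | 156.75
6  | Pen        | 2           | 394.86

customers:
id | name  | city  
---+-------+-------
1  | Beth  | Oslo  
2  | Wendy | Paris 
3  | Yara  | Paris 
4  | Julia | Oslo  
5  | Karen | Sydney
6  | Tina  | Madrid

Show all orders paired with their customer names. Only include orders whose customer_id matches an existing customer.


INNER JOIN keeps only orders rows whose customer_id matches an id in customers. Walk through each order:
  - order 1 (Speaker): customer_id=2 -> matches Wendy
  - order 2 (Mouse): customer_id=NULL, no match -> dropped
  - order 3 (Desk): customer_id=5 -> matches Karen
  - order 4 (Lamp): customer_id=3 -> matches Yara
  - order 5 (Headphones): customer_id=4 -> matches Julia
  - order 6 (Pen): customer_id=2 -> matches Wendy
So 1 of 6 rows is dropped.

SQL:
SELECT a.product, b.name AS customer
FROM orders a
INNER JOIN customers b ON a.customer_id = b.id

Result:
product    | customer
-----------+---------
Speaker    | Wendy   
Desk       | Karen   
Lamp       | Yara    
Headphones | Julia   
Pen        | Wendy   


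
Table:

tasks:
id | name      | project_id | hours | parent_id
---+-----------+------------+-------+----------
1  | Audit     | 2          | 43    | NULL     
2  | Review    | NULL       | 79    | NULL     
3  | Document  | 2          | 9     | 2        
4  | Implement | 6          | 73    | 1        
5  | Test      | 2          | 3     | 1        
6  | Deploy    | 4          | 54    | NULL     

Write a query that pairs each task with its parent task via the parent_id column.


This is a self-join: tasks is joined to a second copy of itself, matching each row's parent_id to another row's id. Use LEFT JOIN so rows with parent_id=NULL are kept.
  - task 1 (Audit): parent_id=NULL -> NULL
  - task 2 (Review): parent_id=NULL -> NULL
  - task 3 (Document): parent_id=2 -> Review
  - task 4 (Implement): parent_id=1 -> Audit
  - task 5 (Test): parent_id=1 -> Audit
  - task 6 (Deploy): parent_id=NULL -> NULL

SQL:
SELECT a.name AS item, b.name AS parent
FROM tasks a
LEFT JOIN tasks b ON a.parent_id = b.id

Result:
item      | parent
----------+-------
Audit     | NULL  
Review    | NULL  
Document  | Review
Implement | Audit 
Test      | Audit 
Deploy    | NULL  


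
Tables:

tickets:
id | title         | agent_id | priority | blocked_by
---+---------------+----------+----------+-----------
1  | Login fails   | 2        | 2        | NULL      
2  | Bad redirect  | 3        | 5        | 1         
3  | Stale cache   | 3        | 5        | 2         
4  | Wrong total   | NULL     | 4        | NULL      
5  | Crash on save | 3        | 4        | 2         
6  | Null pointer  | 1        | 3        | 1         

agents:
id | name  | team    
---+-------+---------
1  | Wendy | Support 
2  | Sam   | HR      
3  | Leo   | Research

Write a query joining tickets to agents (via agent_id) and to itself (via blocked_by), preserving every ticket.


Two LEFT JOINs from the same base table tickets: one to agents via agent_id, one to tickets itself via blocked_by. Both are LEFT so every ticket is preserved.
Match against agents:
  - ticket 1 (Login fails): agent_id=2 -> matches Sam
  - ticket 2 (Bad redirect): agent_id=3 -> matches Leo
  - ticket 3 (Stale cache): agent_id=3 -> matches Leo
  - ticket 4 (Wrong total): agent_id=NULL, no match -> kept with NULL
  - ticket 5 (Crash on save): agent_id=3 -> matches Leo
  - ticket 6 (Null pointer): agent_id=1 -> matches Wendy
Match against tickets (self):
  - ticket 1 (Login fails): blocked_by=NULL -> NULL
  - ticket 2 (Bad redirect): blocked_by=1 -> Login fails
  - ticket 3 (Stale cache): blocked_by=2 -> Bad redirect
  - ticket 4 (Wrong total): blocked_by=NULL -> NULL
  - ticket 5 (Crash on save): blocked_by=2 -> Bad redirect
  - ticket 6 (Null pointer): blocked_by=1 -> Login fails

SQL:
SELECT a.title, b.name AS agent, c.title AS blocked_by
FROM tickets a
LEFT JOIN agents b ON a.agent_id = b.id
LEFT JOIN tickets c ON a.blocked_by = c.id

Result:
title         | agent | blocked_by  
--------------+-------+-------------
Login fails   | Sam   | NULL        
Bad redirect  | Leo   | Login fails 
Stale cache   | Leo   | Bad redirect
Wrong total   | NULL  | NULL        
Crash on save | Leo   | Bad redirect
Null pointer  | Wendy | Login fails 


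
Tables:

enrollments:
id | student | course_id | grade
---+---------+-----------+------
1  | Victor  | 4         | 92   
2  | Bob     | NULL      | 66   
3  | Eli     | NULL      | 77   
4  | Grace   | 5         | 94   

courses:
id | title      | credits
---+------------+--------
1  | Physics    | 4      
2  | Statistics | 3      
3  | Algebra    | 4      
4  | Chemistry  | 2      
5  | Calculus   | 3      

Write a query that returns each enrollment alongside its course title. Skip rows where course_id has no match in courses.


INNER JOIN keeps only enrollments rows whose course_id matches an id in courses. Walk through each enrollment:
  - enrollment 1 (Victor): course_id=4 -> matches Chemistry
  - enrollment 2 (Bob): course_id=NULL, no match -> dropped
  - enrollment 3 (Eli): course_id=NULL, no match -> dropped
  - enrollment 4 (Grace): course_id=5 -> matches Calculus
So 2 of 4 rows are dropped.

SQL:
SELECT a.student, b.title AS course
FROM enrollments a
INNER JOIN courses b ON a.course_id = b.id

Result:
student | course   
--------+----------
Victor  | Chemistry
Grace   | Calculus 


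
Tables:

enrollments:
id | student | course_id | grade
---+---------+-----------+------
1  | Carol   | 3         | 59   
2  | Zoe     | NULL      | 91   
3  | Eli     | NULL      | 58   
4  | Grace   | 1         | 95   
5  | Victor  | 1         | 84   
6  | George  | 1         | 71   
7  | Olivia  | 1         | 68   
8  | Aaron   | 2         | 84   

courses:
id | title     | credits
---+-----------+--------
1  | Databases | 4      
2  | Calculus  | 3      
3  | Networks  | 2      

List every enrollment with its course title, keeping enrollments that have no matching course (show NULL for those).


LEFT JOIN keeps every row from enrollments (the left table); where course_id has no match in courses, the course columns become NULL. Walk through each enrollment:
  - enrollment 1 (Carol): course_id=3 -> matches Networks
  - enrollment 2 (Zoe): course_id=NULL, no match -> kept with NULL
  - enrollment 3 (Eli): course_id=NULL, no match -> kept with NULL
  - enrollment 4 (Grace): course_id=1 -> matches Databases
  - enrollment 5 (Victor): course_id=1 -> matches Databases
  - enrollment 6 (George): course_id=1 -> matches Databases
  - enrollment 7 (Olivia): course_id=1 -> matches Databases
  - enrollment 8 (Aaron): course_id=2 -> matches Calculus
All 8 rows appear; 2 have NULL course.

SQL:
SELECT a.student, b.title AS course
FROM enrollments a
LEFT JOIN courses b ON a.course_id = b.id

Result:
student | course   
--------+----------
Carol   | Networks 
Zoe     | NULL     
Eli     | NULL     
Grace   | Databases
Victor  | Databases
George  | Databases
Olivia  | Databases
Aaron   | Calculus 


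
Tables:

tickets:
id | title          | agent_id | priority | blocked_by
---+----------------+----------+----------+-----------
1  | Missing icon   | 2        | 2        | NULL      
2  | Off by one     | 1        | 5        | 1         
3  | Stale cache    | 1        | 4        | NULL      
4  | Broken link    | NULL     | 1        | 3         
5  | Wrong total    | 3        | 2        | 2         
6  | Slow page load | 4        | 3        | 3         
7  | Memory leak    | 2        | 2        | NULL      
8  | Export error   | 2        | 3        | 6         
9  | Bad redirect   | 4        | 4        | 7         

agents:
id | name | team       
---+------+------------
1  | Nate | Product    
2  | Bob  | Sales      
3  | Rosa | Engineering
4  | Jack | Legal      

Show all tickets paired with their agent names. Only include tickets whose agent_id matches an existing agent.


INNER JOIN keeps only tickets rows whose agent_id matches an id in agents. Walk through each ticket:
  - ticket 1 (Missing icon): agent_id=2 -> matches Bob
  - ticket 2 (Off by one): agent_id=1 -> matches Nate
  - ticket 3 (Stale cache): agent_id=1 -> matches Nate
  - ticket 4 (Broken link): agent_id=NULL, no match -> dropped
  - ticket 5 (Wrong total): agent_id=3 -> matches Rosa
  - ticket 6 (Slow page load): agent_id=4 -> matches Jack
  - ticket 7 (Memory leak): agent_id=2 -> matches Bob
  - ticket 8 (Export error): agent_id=2 -> matches Bob
  - ticket 9 (Bad redirect): agent_id=4 -> matches Jack
So 1 of 9 rows is dropped.

SQL:
SELECT a.title, b.name AS agent
FROM tickets a
INNER JOIN agents b ON a.agent_id = b.id

Result:
title          | agent
---------------+------
Missing icon   | Bob  
Off by one     | Nate 
Stale cache    | Nate 
Wrong total    | Rosa 
Slow page load | Jack 
Memory leak    | Bob  
Export error   | Bob  
Bad redirect   | Jack 


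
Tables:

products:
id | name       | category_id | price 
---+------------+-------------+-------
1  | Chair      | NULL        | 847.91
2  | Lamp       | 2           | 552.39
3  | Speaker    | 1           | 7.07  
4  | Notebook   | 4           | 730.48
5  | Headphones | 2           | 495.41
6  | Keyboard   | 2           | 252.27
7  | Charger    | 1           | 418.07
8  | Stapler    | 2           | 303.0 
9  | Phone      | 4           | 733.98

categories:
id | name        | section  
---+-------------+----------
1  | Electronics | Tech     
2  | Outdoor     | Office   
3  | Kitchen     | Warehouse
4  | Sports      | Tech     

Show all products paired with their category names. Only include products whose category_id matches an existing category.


INNER JOIN keeps only products rows whose category_id matches an id in categories. Walk through each product:
  - product 1 (Chair): category_id=NULL, no match -> dropped
  - product 2 (Lamp): category_id=2 -> matches Outdoor
  - product 3 (Speaker): category_id=1 -> matches Electronics
  - product 4 (Notebook): category_id=4 -> matches Sports
  - product 5 (Headphones): category_id=2 -> matches Outdoor
  - product 6 (Keyboard): category_id=2 -> matches Outdoor
  - product 7 (Charger): category_id=1 -> matches Electronics
  - product 8 (Stapler): category_id=2 -> matches Outdoor
  - product 9 (Phone): category_id=4 -> matches Sports
So 1 of 9 rows is dropped.

SQL:
SELECT a.name, b.name AS category
FROM products a
INNER JOIN categories b ON a.category_id = b.id

Result:
name       | category   
-----------+------------
Lamp       | Outdoor    
Speaker    | Electronics
Notebook   | Sports     
Headphones | Outdoor    
Keyboard   | Outdoor    
Charger    | Electronics
Stapler    | Outdoor    
Phone      | Sports     


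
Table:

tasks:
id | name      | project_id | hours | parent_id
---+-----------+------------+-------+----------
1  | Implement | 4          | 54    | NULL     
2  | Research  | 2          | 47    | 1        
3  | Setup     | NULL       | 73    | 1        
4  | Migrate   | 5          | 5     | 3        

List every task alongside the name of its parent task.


This is a self-join: tasks is joined to a second copy of itself, matching each row's parent_id to another row's id. Use LEFT JOIN so rows with parent_id=NULL are kept.
  - task 1 (Implement): parent_id=NULL -> NULL
  - task 2 (Research): parent_id=1 -> Implement
  - task 3 (Setup): parent_id=1 -> Implement
  - task 4 (Migrate): parent_id=3 -> Setup

SQL:
SELECT a.name AS item, b.name AS parent
FROM tasks a
LEFT JOIN tasks b ON a.parent_id = b.id

Result:
item      | parent   
----------+----------
Implement | NULL     
Research  | Implement
Setup     | Implement
Migrate   | Setup    


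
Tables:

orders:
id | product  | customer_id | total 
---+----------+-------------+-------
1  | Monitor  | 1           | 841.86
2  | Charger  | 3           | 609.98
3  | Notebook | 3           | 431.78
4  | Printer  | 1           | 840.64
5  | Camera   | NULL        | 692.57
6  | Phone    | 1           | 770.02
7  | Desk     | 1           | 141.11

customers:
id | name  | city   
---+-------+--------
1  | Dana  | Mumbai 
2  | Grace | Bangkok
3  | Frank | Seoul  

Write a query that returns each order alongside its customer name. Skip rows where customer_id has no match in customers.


INNER JOIN keeps only orders rows whose customer_id matches an id in customers. Walk through each order:
  - order 1 (Monitor): customer_id=1 -> matches Dana
  - order 2 (Charger): customer_id=3 -> matches Frank
  - order 3 (Notebook): customer_id=3 -> matches Frank
  - order 4 (Printer): customer_id=1 -> matches Dana
  - order 5 (Camera): customer_id=NULL, no match -> dropped
  - order 6 (Phone): customer_id=1 -> matches Dana
  - order 7 (Desk): customer_id=1 -> matches Dana
So 1 of 7 rows is dropped.

SQL:
SELECT a.product, b.name AS customer
FROM orders a
INNER JOIN customers b ON a.customer_id = b.id

Result:
product  | customer
---------+---------
Monitor  | Dana    
Charger  | Frank   
Notebook | Frank   
Printer  | Dana    
Phone    | Dana    
Desk     | Dana    


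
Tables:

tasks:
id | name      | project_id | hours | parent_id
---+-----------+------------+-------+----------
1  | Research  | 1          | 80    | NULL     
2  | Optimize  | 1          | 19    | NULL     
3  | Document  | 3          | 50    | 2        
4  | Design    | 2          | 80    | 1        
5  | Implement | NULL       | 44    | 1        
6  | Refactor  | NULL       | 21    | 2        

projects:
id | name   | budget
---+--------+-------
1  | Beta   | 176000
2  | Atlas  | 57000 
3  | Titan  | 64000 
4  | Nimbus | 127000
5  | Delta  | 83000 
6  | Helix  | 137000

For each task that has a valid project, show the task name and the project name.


INNER JOIN keeps only tasks rows whose project_id matches an id in projects. Walk through each task:
  - task 1 (Research): project_id=1 -> matches Beta
  - task 2 (Optimize): project_id=1 -> matches Beta
  - task 3 (Document): project_id=3 -> matches Titan
  - task 4 (Design): project_id=2 -> matches Atlas
  - task 5 (Implement): project_id=NULL, no match -> dropped
  - task 6 (Refactor): project_id=NULL, no match -> dropped
So 2 of 6 rows are dropped.

SQL:
SELECT a.name, b.name AS project
FROM tasks a
INNER JOIN projects b ON a.project_id = b.id

Result:
name     | project
---------+--------
Research | Beta   
Optimize | Beta   
Document | Titan  
Design   | Atlas  


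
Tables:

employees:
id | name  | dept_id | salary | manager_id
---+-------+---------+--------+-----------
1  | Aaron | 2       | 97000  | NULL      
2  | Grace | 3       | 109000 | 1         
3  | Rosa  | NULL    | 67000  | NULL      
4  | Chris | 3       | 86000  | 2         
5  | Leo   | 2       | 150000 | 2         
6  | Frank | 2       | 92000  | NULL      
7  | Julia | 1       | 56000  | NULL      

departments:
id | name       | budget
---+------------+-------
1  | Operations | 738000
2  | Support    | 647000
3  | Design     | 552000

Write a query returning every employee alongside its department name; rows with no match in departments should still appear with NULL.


LEFT JOIN keeps every row from employees (the left table); where dept_id has no match in departments, the department columns become NULL. Walk through each employee:
  - employee 1 (Aaron): dept_id=2 -> matches Support
  - employee 2 (Grace): dept_id=3 -> matches Design
  - employee 3 (Rosa): dept_id=NULL, no match -> kept with NULL
  - employee 4 (Chris): dept_id=3 -> matches Design
  - employee 5 (Leo): dept_id=2 -> matches Support
  - employee 6 (Frank): dept_id=2 -> matches Support
  - employee 7 (Julia): dept_id=1 -> matches Operations
All 7 rows appear; 1 has NULL department.

SQL:
SELECT a.name, b.name AS department
FROM employees a
LEFT JOIN departments b ON a.dept_id = b.id

Result:
name  | department
------+-----------
Aaron | Support   
Grace | Design    
Rosa  | NULL      
Chris | Design    
Leo   | Support   
Frank | Support   
Julia | Operations


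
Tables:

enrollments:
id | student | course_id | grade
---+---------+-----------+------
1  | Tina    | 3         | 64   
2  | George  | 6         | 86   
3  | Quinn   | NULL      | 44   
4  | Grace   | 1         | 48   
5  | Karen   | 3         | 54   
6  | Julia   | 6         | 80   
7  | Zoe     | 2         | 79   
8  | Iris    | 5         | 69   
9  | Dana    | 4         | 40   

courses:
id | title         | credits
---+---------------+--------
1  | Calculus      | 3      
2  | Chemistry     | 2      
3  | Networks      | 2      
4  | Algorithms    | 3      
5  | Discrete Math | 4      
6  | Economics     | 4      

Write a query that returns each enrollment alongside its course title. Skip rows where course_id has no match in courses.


INNER JOIN keeps only enrollments rows whose course_id matches an id in courses. Walk through each enrollment:
  - enrollment 1 (Tina): course_id=3 -> matches Networks
  - enrollment 2 (George): course_id=6 -> matches Economics
  - enrollment 3 (Quinn): course_id=NULL, no match -> dropped
  - enrollment 4 (Grace): course_id=1 -> matches Calculus
  - enrollment 5 (Karen): course_id=3 -> matches Networks
  - enrollment 6 (Julia): course_id=6 -> matches Economics
  - enrollment 7 (Zoe): course_id=2 -> matches Chemistry
  - enrollment 8 (Iris): course_id=5 -> matches Discrete Math
  - enrollment 9 (Dana): course_id=4 -> matches Algorithms
So 1 of 9 rows is dropped.

SQL:
SELECT a.student, b.title AS course
FROM enrollments a
INNER JOIN courses b ON a.course_id = b.id

Result:
student | course       
--------+--------------
Tina    | Networks     
George  | Economics    
Grace   | Calculus     
Karen   | Networks     
Julia   | Economics    
Zoe     | Chemistry    
Iris    | Discrete Math
Dana    | Algorithms   


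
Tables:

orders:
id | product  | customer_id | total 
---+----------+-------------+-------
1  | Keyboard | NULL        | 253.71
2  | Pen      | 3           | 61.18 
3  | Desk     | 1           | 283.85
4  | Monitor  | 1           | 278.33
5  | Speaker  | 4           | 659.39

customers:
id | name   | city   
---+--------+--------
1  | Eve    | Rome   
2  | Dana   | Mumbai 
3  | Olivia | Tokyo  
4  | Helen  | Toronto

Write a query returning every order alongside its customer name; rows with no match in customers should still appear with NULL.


LEFT JOIN keeps every row from orders (the left table); where customer_id has no match in customers, the customer columns become NULL. Walk through each order:
  - order 1 (Keyboard): customer_id=NULL, no match -> kept with NULL
  - order 2 (Pen): customer_id=3 -> matches Olivia
  - order 3 (Desk): customer_id=1 -> matches Eve
  - order 4 (Monitor): customer_id=1 -> matches Eve
  - order 5 (Speaker): customer_id=4 -> matches Helen
All 5 rows appear; 1 has NULL customer.

SQL:
SELECT a.product, b.name AS customer
FROM orders a
LEFT JOIN customers b ON a.customer_id = b.id

Result:
product  | customer
---------+---------
Keyboard | NULL    
Pen      | Olivia  
Desk     | Eve     
Monitor  | Eve     
Speaker  | Helen   


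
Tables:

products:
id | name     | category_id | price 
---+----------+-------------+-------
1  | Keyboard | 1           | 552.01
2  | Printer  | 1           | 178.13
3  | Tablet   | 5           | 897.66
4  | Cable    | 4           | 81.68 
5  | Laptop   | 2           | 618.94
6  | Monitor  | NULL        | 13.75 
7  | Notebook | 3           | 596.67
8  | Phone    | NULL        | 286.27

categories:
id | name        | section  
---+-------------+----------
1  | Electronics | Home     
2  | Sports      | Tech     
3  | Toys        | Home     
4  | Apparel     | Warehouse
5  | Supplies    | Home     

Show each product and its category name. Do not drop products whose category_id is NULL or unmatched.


LEFT JOIN keeps every row from products (the left table); where category_id has no match in categories, the category columns become NULL. Walk through each product:
  - product 1 (Keyboard): category_id=1 -> matches Electronics
  - product 2 (Printer): category_id=1 -> matches Electronics
  - product 3 (Tablet): category_id=5 -> matches Supplies
  - product 4 (Cable): category_id=4 -> matches Apparel
  - product 5 (Laptop): category_id=2 -> matches Sports
  - product 6 (Monitor): category_id=NULL, no match -> kept with NULL
  - product 7 (Notebook): category_id=3 -> matches Toys
  - product 8 (Phone): category_id=NULL, no match -> kept with NULL
All 8 rows appear; 2 have NULL category.

SQL:
SELECT a.name, b.name AS category
FROM products a
LEFT JOIN categories b ON a.category_id = b.id

Result:
name     | category   
---------+------------
Keyboard | Electronics
Printer  | Electronics
Tablet   | Supplies   
Cable    | Apparel    
Laptop   | Sports     
Monitor  | NULL       
Notebook | Toys       
Phone    | NULL       


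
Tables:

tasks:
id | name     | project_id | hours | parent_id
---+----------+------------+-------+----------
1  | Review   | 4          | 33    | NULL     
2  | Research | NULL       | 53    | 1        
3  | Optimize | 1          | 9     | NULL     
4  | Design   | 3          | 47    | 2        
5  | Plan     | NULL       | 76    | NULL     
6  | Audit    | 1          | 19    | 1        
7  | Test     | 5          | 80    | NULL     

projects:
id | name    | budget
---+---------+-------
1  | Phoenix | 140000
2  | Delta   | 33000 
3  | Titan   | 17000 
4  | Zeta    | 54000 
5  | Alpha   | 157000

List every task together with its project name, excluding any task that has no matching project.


INNER JOIN keeps only tasks rows whose project_id matches an id in projects. Walk through each task:
  - task 1 (Review): project_id=4 -> matches Zeta
  - task 2 (Research): project_id=NULL, no match -> dropped
  - task 3 (Optimize): project_id=1 -> matches Phoenix
  - task 4 (Design): project_id=3 -> matches Titan
  - task 5 (Plan): project_id=NULL, no match -> dropped
  - task 6 (Audit): project_id=1 -> matches Phoenix
  - task 7 (Test): project_id=5 -> matches Alpha
So 2 of 7 rows are dropped.

SQL:
SELECT a.name, b.name AS project
FROM tasks a
INNER JOIN projects b ON a.project_id = b.id

Result:
name     | project
---------+--------
Review   | Zeta   
Optimize | Phoenix
Design   | Titan  
Audit    | Phoenix
Test     | Alpha  


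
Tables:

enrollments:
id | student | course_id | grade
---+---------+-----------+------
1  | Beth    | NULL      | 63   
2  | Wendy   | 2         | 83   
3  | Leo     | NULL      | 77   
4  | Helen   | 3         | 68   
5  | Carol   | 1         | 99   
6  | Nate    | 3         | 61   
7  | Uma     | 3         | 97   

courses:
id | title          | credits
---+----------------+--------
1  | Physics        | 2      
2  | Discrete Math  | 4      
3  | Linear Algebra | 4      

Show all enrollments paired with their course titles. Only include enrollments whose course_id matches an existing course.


INNER JOIN keeps only enrollments rows whose course_id matches an id in courses. Walk through each enrollment:
  - enrollment 1 (Beth): course_id=NULL, no match -> dropped
  - enrollment 2 (Wendy): course_id=2 -> matches Discrete Math
  - enrollment 3 (Leo): course_id=NULL, no match -> dropped
  - enrollment 4 (Helen): course_id=3 -> matches Linear Algebra
  - enrollment 5 (Carol): course_id=1 -> matches Physics
  - enrollment 6 (Nate): course_id=3 -> matches Linear Algebra
  - enrollment 7 (Uma): course_id=3 -> matches Linear Algebra
So 2 of 7 rows are dropped.

SQL:
SELECT a.student, b.title AS course
FROM enrollments a
INNER JOIN courses b ON a.course_id = b.id

Result:
student | course        
--------+---------------
Wendy   | Discrete Math 
Helen   | Linear Algebra
Carol   | Physics       
Nate    | Linear Algebra
Uma     | Linear Algebra


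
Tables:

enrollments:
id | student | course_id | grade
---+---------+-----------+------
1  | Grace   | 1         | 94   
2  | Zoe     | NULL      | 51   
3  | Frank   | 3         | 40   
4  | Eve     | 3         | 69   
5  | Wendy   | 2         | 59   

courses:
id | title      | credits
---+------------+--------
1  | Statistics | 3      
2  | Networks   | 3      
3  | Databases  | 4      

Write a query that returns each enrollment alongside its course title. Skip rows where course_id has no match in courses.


INNER JOIN keeps only enrollments rows whose course_id matches an id in courses. Walk through each enrollment:
  - enrollment 1 (Grace): course_id=1 -> matches Statistics
  - enrollment 2 (Zoe): course_id=NULL, no match -> dropped
  - enrollment 3 (Frank): course_id=3 -> matches Databases
  - enrollment 4 (Eve): course_id=3 -> matches Databases
  - enrollment 5 (Wendy): course_id=2 -> matches Networks
So 1 of 5 rows is dropped.

SQL:
SELECT a.student, b.title AS course
FROM enrollments a
INNER JOIN courses b ON a.course_id = b.id

Result:
student | course    
--------+-----------
Grace   | Statistics
Frank   | Databases 
Eve     | Databases 
Wendy   | Networks  


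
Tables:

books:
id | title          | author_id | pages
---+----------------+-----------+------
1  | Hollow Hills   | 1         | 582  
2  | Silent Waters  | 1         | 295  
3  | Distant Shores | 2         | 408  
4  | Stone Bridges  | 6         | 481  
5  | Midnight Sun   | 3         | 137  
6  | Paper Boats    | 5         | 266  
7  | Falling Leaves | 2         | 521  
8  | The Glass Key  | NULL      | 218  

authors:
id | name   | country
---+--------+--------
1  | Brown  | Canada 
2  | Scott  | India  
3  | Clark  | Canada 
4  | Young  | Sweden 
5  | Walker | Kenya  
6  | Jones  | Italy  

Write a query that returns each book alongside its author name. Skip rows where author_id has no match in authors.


INNER JOIN keeps only books rows whose author_id matches an id in authors. Walk through each book:
  - book 1 (Hollow Hills): author_id=1 -> matches Brown
  - book 2 (Silent Waters): author_id=1 -> matches Brown
  - book 3 (Distant Shores): author_id=2 -> matches Scott
  - book 4 (Stone Bridges): author_id=6 -> matches Jones
  - book 5 (Midnight Sun): author_id=3 -> matches Clark
  - book 6 (Paper Boats): author_id=5 -> matches Walker
  - book 7 (Falling Leaves): author_id=2 -> matches Scott
  - book 8 (The Glass Key): author_id=NULL, no match -> dropped
So 1 of 8 rows is dropped.

SQL:
SELECT a.title, b.name AS author
FROM books a
INNER JOIN authors b ON a.author_id = b.id

Result:
title          | author
---------------+-------
Hollow Hills   | Brown 
Silent Waters  | Brown 
Distant Shores | Scott 
Stone Bridges  | Jones 
Midnight Sun   | Clark 
Paper Boats    | Walker
Falling Leaves | Scott 


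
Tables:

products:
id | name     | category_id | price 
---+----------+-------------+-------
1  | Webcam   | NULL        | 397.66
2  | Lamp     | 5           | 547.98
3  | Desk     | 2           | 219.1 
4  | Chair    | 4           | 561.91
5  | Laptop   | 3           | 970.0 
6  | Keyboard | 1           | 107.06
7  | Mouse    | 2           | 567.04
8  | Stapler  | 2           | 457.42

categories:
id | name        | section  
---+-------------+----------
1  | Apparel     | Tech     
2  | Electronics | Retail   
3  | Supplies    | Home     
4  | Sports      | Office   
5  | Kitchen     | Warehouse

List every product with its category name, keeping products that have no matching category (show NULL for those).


LEFT JOIN keeps every row from products (the left table); where category_id has no match in categories, the category columns become NULL. Walk through each product:
  - product 1 (Webcam): category_id=NULL, no match -> kept with NULL
  - product 2 (Lamp): category_id=5 -> matches Kitchen
  - product 3 (Desk): category_id=2 -> matches Electronics
  - product 4 (Chair): category_id=4 -> matches Sports
  - product 5 (Laptop): category_id=3 -> matches Supplies
  - product 6 (Keyboard): category_id=1 -> matches Apparel
  - product 7 (Mouse): category_id=2 -> matches Electronics
  - product 8 (Stapler): category_id=2 -> matches Electronics
All 8 rows appear; 1 has NULL category.

SQL:
SELECT a.name, b.name AS category
FROM products a
LEFT JOIN categories b ON a.category_id = b.id

Result:
name     | category   
---------+------------
Webcam   | NULL       
Lamp     | Kitchen    
Desk     | Electronics
Chair    | Sports     
Laptop   | Supplies   
Keyboard | Apparel    
Mouse    | Electronics
Stapler  | Electronics


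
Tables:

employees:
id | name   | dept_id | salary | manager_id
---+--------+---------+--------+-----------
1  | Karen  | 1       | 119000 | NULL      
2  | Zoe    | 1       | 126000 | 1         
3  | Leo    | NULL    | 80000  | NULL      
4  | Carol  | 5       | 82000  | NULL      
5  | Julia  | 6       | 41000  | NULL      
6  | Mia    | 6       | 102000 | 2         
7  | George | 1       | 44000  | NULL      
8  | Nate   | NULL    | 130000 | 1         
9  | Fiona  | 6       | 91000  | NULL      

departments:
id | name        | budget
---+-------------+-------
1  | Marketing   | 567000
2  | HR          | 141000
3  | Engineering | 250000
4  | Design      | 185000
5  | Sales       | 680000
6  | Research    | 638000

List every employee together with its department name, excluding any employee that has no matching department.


INNER JOIN keeps only employees rows whose dept_id matches an id in departments. Walk through each employee:
  - employee 1 (Karen): dept_id=1 -> matches Marketing
  - employee 2 (Zoe): dept_id=1 -> matches Marketing
  - employee 3 (Leo): dept_id=NULL, no match -> dropped
  - employee 4 (Carol): dept_id=5 -> matches Sales
  - employee 5 (Julia): dept_id=6 -> matches Research
  - employee 6 (Mia): dept_id=6 -> matches Research
  - employee 7 (George): dept_id=1 -> matches Marketing
  - employee 8 (Nate): dept_id=NULL, no match -> dropped
  - employee 9 (Fiona): dept_id=6 -> matches Research
So 2 of 9 rows are dropped.

SQL:
SELECT a.name, b.name AS department
FROM employees a
INNER JOIN departments b ON a.dept_id = b.id

Result:
name   | department
-------+-----------
Karen  | Marketing 
Zoe    | Marketing 
Carol  | Sales     
Julia  | Research  
Mia    | Research  
George | Marketing 
Fiona  | Research  
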